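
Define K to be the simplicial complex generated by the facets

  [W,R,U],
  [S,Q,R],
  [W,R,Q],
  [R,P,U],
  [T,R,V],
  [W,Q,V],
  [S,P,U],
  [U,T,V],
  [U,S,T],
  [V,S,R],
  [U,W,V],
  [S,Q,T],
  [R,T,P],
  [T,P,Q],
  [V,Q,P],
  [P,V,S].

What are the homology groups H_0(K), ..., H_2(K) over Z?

H_0 = Z,  H_1 = Z^2,  H_2 = Z.

Take the total order P < Q < R < S < T < U < V < W on the vertex set. Then K (dimension 2) consists of the simplices:

  0-simplices (8): P, Q, R, S, T, U, V, W
  1-simplices (24): PQ, PR, PS, PT, PU, PV, QR, QS, QT, QV, QW, RS, RT, RU, RV, RW, ST, SU, SV, TU, TV, UV, UW, VW
  2-simplices (16): PQT, PQV, PRT, PRU, PSU, PSV, QRS, QRW, QST, QVW, RSV, RTV, RUW, STU, TUV, UVW

giving chain groups C_0 ≅ Z^8, C_1 ≅ Z^24, C_2 ≅ Z^16.

Boundary ∂_1: C_1 → C_0 sends each edge [p,q] (with p < q) to q − p.
As a 8×24 matrix over Z this has rank 7, with invariant factors (1,1,1,1,1,1,1).

The boundary map ∂_2: C_2 → C_1 acts by ∂[p,q,r] = [q,r] − [p,r] + [p,q]. For instance
  ∂QRW = RW − QW + QR,
  ∂QRS = RS − QS + QR.
The resulting 24×16 matrix has rank 15, and its Smith normal form has invariant factors (1,1,1,1,1,1,1,1,1,1,1,1,1,1,1).

From H_k ≅ ker(∂_k) / im(∂_{k+1}) we obtain:

  H_0: rank C_0 − rank ∂_1 = 8 − 7 = 1, and the invariant factors of ∂_1 are all 1, so H_0 ≅ Z.
  H_1: rank ker ∂_1 − rank ∂_2 = (24 − 7) − 15 = 2, and the invariant factors of ∂_2 are all 1, so H_1 ≅ Z^2.
  H_2: rank ker ∂_2 − rank ∂_3 = (16 − 15) − 0 = 1, and there is no ∂_3, so H_2 ≅ Z.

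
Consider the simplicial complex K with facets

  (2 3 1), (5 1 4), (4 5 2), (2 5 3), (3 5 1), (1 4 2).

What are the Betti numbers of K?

b_0 = 1, b_1 = 0, b_2 = 1.

Fix the vertex order 1 < 2 < 3 < 4 < 5 and write every simplex with vertices in increasing order. Then dim K = 2 and the simplices of K are:

  0-simplices (5): [1], [2], [3], [4], [5]
  1-simplices (9): [1,2], [1,3], [1,4], [1,5], [2,3], [2,4], [2,5], [3,5], [4,5]
  2-simplices (6): [1,2,3], [1,2,4], [1,3,5], [1,4,5], [2,3,5], [2,4,5]

so the chain groups are C_0 ≅ Z^5, C_1 ≅ Z^9, C_2 ≅ Z^6.

The boundary map ∂_1: C_1 → C_0 maps an edge to its endpoints' difference, ∂[p,q] = q − p. For instance
  ∂[1,2] = [2] − [1].
As a 5×9 matrix over Z this has rank 4, with invariant factors (1,1,1,1).

Boundary ∂_2: C_2 → C_1 sends each 2-simplex [p,q,r] to [q,r] − [p,r] + [p,q]. For instance
  ∂[2,4,5] = [4,5] − [2,5] + [2,4],
  ∂[1,3,5] = [3,5] − [1,5] + [1,3].
The 9×6 boundary matrix has rank 5 and Smith normal form diag(1,1,1,1,1).

Computing H_k = (kernel of ∂_k) / (image of ∂_{k+1}):

  H_0: rank C_0 − rank ∂_1 = 5 − 4 = 1, and the invariant factors of ∂_1 are all 1, so H_0 = Z.
  H_1: rank ker ∂_1 − rank ∂_2 = (9 − 4) − 5 = 0, and the invariant factors of ∂_2 are all 1, so H_1 = 0.
  H_2: rank ker ∂_2 − rank ∂_3 = (6 − 5) − 0 = 1, and there is no ∂_3, so H_2 = Z.

(K is a triangulation of the 2-sphere S^2.)

Hence the Betti numbers are b_0 = 1, b_1 = 0, b_2 = 1.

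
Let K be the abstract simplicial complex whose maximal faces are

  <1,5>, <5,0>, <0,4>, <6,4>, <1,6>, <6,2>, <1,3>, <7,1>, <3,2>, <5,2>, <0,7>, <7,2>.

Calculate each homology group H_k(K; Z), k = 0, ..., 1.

Fix the vertex order 0 < 1 < 2 < 3 < 4 < 5 < 6 < 7 and write every simplex with vertices in increasing order. Then dim K = 1 and the simplices of K are:

  0-simplices (8): [0], [1], [2], [3], [4], [5], [6], [7]
  1-simplices (12): [0,4], [0,5], [0,7], [1,3], [1,5], [1,6], [1,7], [2,3], [2,5], [2,6], [2,7], [4,6]

giving chain groups C_0 ≅ Z^8, C_1 ≅ Z^12.

Boundary ∂_1: C_1 → C_0 is given by ∂[p,q] = [q] − [p].
The 8×12 boundary matrix has rank 7 and Smith normal form diag(1,1,1,1,1,1,1).

From H_k ≅ ker(∂_k) / im(∂_{k+1}) we obtain:

  H_0: rank C_0 − rank ∂_1 = 8 − 7 = 1, and the invariant factors of ∂_1 are all 1, so H_0 = Z.
  H_1: rank ker ∂_1 − rank ∂_2 = (12 − 7) − 0 = 5, and there is no ∂_2, so H_1 = Z^5.

As a check, the Euler characteristic is 8 − 12 = -4, which agrees with 1 − 5 = -4.

H_0 = Z,  H_1 = Z^5.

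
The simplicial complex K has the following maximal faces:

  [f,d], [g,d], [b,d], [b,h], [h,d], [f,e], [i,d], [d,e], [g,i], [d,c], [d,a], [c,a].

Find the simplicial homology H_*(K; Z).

Fix the vertex order a < b < c < d < e < f < g < h < i and write every simplex with vertices in increasing order. Then dim K = 1 and the simplices of K are:

  0-simplices (9): a, b, c, d, e, f, g, h, i
  1-simplices (12): ac, ad, bd, bh, cd, de, df, dg, dh, di, ef, gi

Hence C_0 ≅ Z^9, C_1 ≅ Z^12.

∂_1: C_1 → C_0 sends each edge [p,q] (with p < q) to q − p.
The 9×12 boundary matrix has rank 8 and Smith normal form diag(1,1,1,1,1,1,1,1).

Reading off H_k = ker ∂_k / im ∂_{k+1}:

  H_0: rank C_0 − rank ∂_1 = 9 − 8 = 1, and the invariant factors of ∂_1 are all 1, so H_0 = Z.
  H_1: rank ker ∂_1 − rank ∂_2 = (12 − 8) − 0 = 4, and there is no ∂_2, so H_1 = Z^4.

H_0 = Z,  H_1 = Z^4.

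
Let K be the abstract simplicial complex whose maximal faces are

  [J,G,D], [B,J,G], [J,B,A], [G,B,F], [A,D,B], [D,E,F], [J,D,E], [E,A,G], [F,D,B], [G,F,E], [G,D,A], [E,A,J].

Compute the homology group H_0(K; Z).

H_0 ≅ Z.

We work with the vertex ordering A < B < D < E < F < G < J. The simplices of K, each written with vertices in increasing order, are:

  0-simplices (7): A, B, D, E, F, G, J
  1-simplices (18): AB, AD, AE, AG, AJ, BD, BF, BG, BJ, DE, DF, DG, DJ, EF, EG, EJ, FG, GJ
  2-simplices (12): ABD, ABJ, ADG, AEG, AEJ, BDF, BFG, BGJ, DEF, DEJ, DGJ, EFG

Hence C_0 ≅ Z^7, C_1 ≅ Z^18, C_2 ≅ Z^12.

∂_1: C_1 → C_0 sends each edge [p,q] (with p < q) to q − p. For instance
  ∂GJ = J − G.
The resulting 7×18 matrix has rank 6, and its Smith normal form has invariant factors (1,1,1,1,1,1).

∂_2: C_2 → C_1 maps a triangle to the signed sum of its edges. For instance
  ∂ABD = BD − AD + AB,
  ∂AEG = EG − AG + AE.
As a 18×12 matrix over Z this has rank 12, with invariant factors (1,1,1,1,1,1,1,1,1,1,1,2).

Computing H_k = (kernel of ∂_k) / (image of ∂_{k+1}):

  H_0: rank C_0 − rank ∂_1 = 7 − 6 = 1, and the invariant factors of ∂_1 are all 1, so H_0 = Z.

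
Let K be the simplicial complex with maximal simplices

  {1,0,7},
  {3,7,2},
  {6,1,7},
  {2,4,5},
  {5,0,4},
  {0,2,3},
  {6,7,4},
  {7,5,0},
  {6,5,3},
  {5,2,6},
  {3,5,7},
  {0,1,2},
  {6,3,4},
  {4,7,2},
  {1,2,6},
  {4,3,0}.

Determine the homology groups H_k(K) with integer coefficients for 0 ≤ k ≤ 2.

Take the total order 0 < 1 < 2 < 3 < 4 < 5 < 6 < 7 on the vertex set. Then K (dimension 2) consists of the simplices:

  0-simplices (8): [0], [1], [2], [3], [4], [5], [6], [7]
  1-simplices (24): (24 of them)
  2-simplices (16): [0,1,2], [0,1,7], [0,2,3], [0,3,4], [0,4,5], [0,5,7], [1,2,6], [1,6,7], [2,3,7], [2,4,5], [2,4,7], [2,5,6], [3,4,6], [3,5,6], [3,5,7], [4,6,7]

so the chain groups are C_0 ≅ Z^8, C_1 ≅ Z^24, C_2 ≅ Z^16.

∂_1: C_1 → C_0 is given by ∂[p,q] = [q] − [p]. For instance
  ∂[2,3] = [3] − [2].
This gives a 8×24 integer matrix of rank 7; reducing to Smith normal form yields diagonal entries (1,1,1,1,1,1,1).

The boundary map ∂_2: C_2 → C_1 sends each 2-simplex [p,q,r] to [q,r] − [p,r] + [p,q]. For instance
  ∂[4,6,7] = [6,7] − [4,7] + [4,6],
  ∂[2,3,7] = [3,7] − [2,7] + [2,3].
The 24×16 boundary matrix has rank 15 and Smith normal form diag(1,1,1,1,1,1,1,1,1,1,1,1,1,1,1).

Computing H_k = (kernel of ∂_k) / (image of ∂_{k+1}):

  H_0: rank C_0 − rank ∂_1 = 8 − 7 = 1, and the invariant factors of ∂_1 are all 1, so H_0 ≅ Z.
  H_1: rank ker ∂_1 − rank ∂_2 = (24 − 7) − 15 = 2, and the invariant factors of ∂_2 are all 1, so H_1 ≅ Z^2.
  H_2: rank ker ∂_2 − rank ∂_3 = (16 − 15) − 0 = 1, and there is no ∂_3, so H_2 ≅ Z.

(K is a triangulation of the torus T^2.)

H_0 ≅ Z,  H_1 ≅ Z^2,  H_2 ≅ Z.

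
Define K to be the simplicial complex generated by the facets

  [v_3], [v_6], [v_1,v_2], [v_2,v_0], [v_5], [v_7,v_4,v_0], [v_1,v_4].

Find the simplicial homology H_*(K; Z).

H_0 ≅ Z^4,  H_1 ≅ Z,  H_2 = 0.

Order the vertices as v_0 < v_1 < v_2 < v_3 < v_4 < v_5 < v_6 < v_7. Listing each simplex with vertices in this order, K has dimension 2 with simplices:

  0-simplices (8): [v_0], [v_1], [v_2], [v_3], [v_4], [v_5], [v_6], [v_7]
  1-simplices (6): [v_0,v_2], [v_0,v_4], [v_0,v_7], [v_1,v_2], [v_1,v_4], [v_4,v_7]
  2-simplices (1): [v_0,v_4,v_7]

so the chain groups are C_0 ≅ Z^8, C_1 ≅ Z^6, C_2 ≅ Z^1.

Boundary ∂_1: C_1 → C_0 sends each edge [p,q] (with p < q) to q − p.
This gives a 8×6 integer matrix of rank 4; reducing to Smith normal form yields diagonal entries (1,1,1,1).

∂_2: C_2 → C_1 sends each 2-simplex [p,q,r] to [q,r] − [p,r] + [p,q]. For instance
  ∂[v_0,v_4,v_7] = [v_4,v_7] − [v_0,v_7] + [v_0,v_4].
This gives a 6×1 integer matrix of rank 1; reducing to Smith normal form yields diagonal entries (1).

Reading off H_k = ker ∂_k / im ∂_{k+1}:

  H_0: rank C_0 − rank ∂_1 = 8 − 4 = 4, and the invariant factors of ∂_1 are all 1, so H_0 = Z^4.
  H_1: rank ker ∂_1 − rank ∂_2 = (6 − 4) − 1 = 1, and the invariant factors of ∂_2 are all 1, so H_1 = Z.
  H_2: rank ker ∂_2 − rank ∂_3 = (1 − 1) − 0 = 0, and there is no ∂_3, so H_2 = 0.

As a check, the Euler characteristic is 8 − 6 + 1 = 3, which agrees with 4 − 1 + 0 = 3.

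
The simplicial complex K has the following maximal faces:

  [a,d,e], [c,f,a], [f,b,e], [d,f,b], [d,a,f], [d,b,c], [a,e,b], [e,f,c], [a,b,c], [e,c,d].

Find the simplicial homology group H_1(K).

Take the total order a < b < c < d < e < f on the vertex set. Then K (dimension 2) consists of the simplices:

  0-simplices (6): a, b, c, d, e, f
  1-simplices (15): ab, ac, ad, ae, af, bc, bd, be, bf, cd, ce, cf, de, df, ef
  2-simplices (10): abc, abe, acf, ade, adf, bcd, bdf, bef, cde, cef

so the chain groups are C_0 ≅ Z^6, C_1 ≅ Z^15, C_2 ≅ Z^10.

Boundary ∂_1: C_1 → C_0 is given by ∂[p,q] = [q] − [p]. For instance
  ∂ce = e − c.
This gives a 6×15 integer matrix of rank 5; reducing to Smith normal form yields diagonal entries (1,1,1,1,1).

The boundary map ∂_2: C_2 → C_1 maps a triangle to the signed sum of its edges. For instance
  ∂bef = ef − bf + be,
  ∂cde = de − ce + cd.
As a 15×10 matrix over Z this has rank 10, with invariant factors (1,1,1,1,1,1,1,1,1,2).

Computing H_k = (kernel of ∂_k) / (image of ∂_{k+1}):

  H_1: rank ker ∂_1 − rank ∂_2 = (15 − 5) − 10 = 0, and ∂_2 has invariant factor 2 > 1, so H_1 = Z/2Z.

(K is a triangulation of the real projective plane RP^2.)

H_1 ≅ Z/2Z.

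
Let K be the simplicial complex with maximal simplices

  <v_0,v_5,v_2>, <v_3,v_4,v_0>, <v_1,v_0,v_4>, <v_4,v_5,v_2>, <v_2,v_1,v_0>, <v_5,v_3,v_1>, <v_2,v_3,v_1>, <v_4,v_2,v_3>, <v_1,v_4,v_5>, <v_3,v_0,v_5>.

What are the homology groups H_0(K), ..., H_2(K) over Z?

H_0 ≅ Z,  H_1 ≅ Z/2Z,  H_2 = 0.

Order the vertices as v_0 < v_1 < v_2 < v_3 < v_4 < v_5. Listing each simplex with vertices in this order, K has dimension 2 with simplices:

  0-simplices (6): [v_0], [v_1], [v_2], [v_3], [v_4], [v_5]
  1-simplices (15): (15 of them)
  2-simplices (10): [v_0,v_1,v_2], [v_0,v_1,v_4], [v_0,v_2,v_5], [v_0,v_3,v_4], [v_0,v_3,v_5], [v_1,v_2,v_3], [v_1,v_3,v_5], [v_1,v_4,v_5], [v_2,v_3,v_4], [v_2,v_4,v_5]

so the chain groups are C_0 ≅ Z^6, C_1 ≅ Z^15, C_2 ≅ Z^10.

The boundary map ∂_1: C_1 → C_0 is given by ∂[p,q] = [q] − [p].
As a 6×15 matrix over Z this has rank 5, with invariant factors (1,1,1,1,1).

The boundary map ∂_2: C_2 → C_1 sends each 2-simplex [p,q,r] to [q,r] − [p,r] + [p,q]. For instance
  ∂[v_0,v_1,v_4] = [v_1,v_4] − [v_0,v_4] + [v_0,v_1],
  ∂[v_1,v_3,v_5] = [v_3,v_5] − [v_1,v_5] + [v_1,v_3].
The 15×10 boundary matrix has rank 10 and Smith normal form diag(1,1,1,1,1,1,1,1,1,2).

Now H_k = ker ∂_k / im ∂_{k+1}, so:

  H_0: rank C_0 − rank ∂_1 = 6 − 5 = 1, and the invariant factors of ∂_1 are all 1, so H_0 ≅ Z.
  H_1: rank ker ∂_1 − rank ∂_2 = (15 − 5) − 10 = 0, and ∂_2 has invariant factor 2 > 1, so H_1 ≅ Z/2Z.
  H_2: rank ker ∂_2 − rank ∂_3 = (10 − 10) − 0 = 0, and there is no ∂_3, so H_2 ≅ 0.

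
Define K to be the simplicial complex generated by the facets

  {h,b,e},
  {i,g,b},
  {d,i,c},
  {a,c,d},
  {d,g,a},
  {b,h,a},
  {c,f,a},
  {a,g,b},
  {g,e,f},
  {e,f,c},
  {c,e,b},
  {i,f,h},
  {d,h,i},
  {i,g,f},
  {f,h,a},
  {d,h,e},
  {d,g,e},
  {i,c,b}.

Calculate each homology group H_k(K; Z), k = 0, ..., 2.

We work with the vertex ordering a < b < c < d < e < f < g < h < i. The simplices of K, each written with vertices in increasing order, are:

  0-simplices (9): a, b, c, d, e, f, g, h, i
  1-simplices (27): ab, ac, ad, af, ag, ah, bc, be, bg, bh, bi, cd, ce, cf, ci, de, dg, dh, di, ef, eg, eh, fg, fh, fi, gi, hi
  2-simplices (18): abg, abh, acd, acf, adg, afh, bce, bci, beh, bgi, cdi, cef, deg, deh, dhi, efg, fgi, fhi

so the chain groups are C_0 ≅ Z^9, C_1 ≅ Z^27, C_2 ≅ Z^18.

Boundary ∂_1: C_1 → C_0 maps an edge to its endpoints' difference, ∂[p,q] = q − p.
As a 9×27 matrix over Z this has rank 8, with invariant factors (1,1,1,1,1,1,1,1).

∂_2: C_2 → C_1 maps a triangle to the signed sum of its edges. For instance
  ∂adg = dg − ag + ad,
  ∂deh = eh − dh + de.
The resulting 27×18 matrix has rank 17, and its Smith normal form has invariant factors (1,1,1,1,1,1,1,1,1,1,1,1,1,1,1,1,1).

Computing H_k = (kernel of ∂_k) / (image of ∂_{k+1}):

  H_0: rank C_0 − rank ∂_1 = 9 − 8 = 1, and the invariant factors of ∂_1 are all 1, so H_0 = Z.
  H_1: rank ker ∂_1 − rank ∂_2 = (27 − 8) − 17 = 2, and the invariant factors of ∂_2 are all 1, so H_1 = Z^2.
  H_2: rank ker ∂_2 − rank ∂_3 = (18 − 17) − 0 = 1, and there is no ∂_3, so H_2 = Z.

As a check, the Euler characteristic is 9 − 27 + 18 = 0, which agrees with 1 − 2 + 1 = 0.
(K is a triangulation of the torus T^2.)

H_0 ≅ Z,  H_1 ≅ Z^2,  H_2 ≅ Z.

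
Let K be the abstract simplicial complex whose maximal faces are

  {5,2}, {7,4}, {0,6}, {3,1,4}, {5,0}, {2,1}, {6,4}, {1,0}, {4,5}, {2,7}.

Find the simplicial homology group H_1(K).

Take the total order 0 < 1 < 2 < 3 < 4 < 5 < 6 < 7 on the vertex set. Then K (dimension 2) consists of the simplices:

  0-simplices (8): [0], [1], [2], [3], [4], [5], [6], [7]
  1-simplices (12): [0,1], [0,5], [0,6], [1,2], [1,3], [1,4], [2,5], [2,7], [3,4], [4,5], [4,6], [4,7]
  2-simplices (1): [1,3,4]

giving chain groups C_0 ≅ Z^8, C_1 ≅ Z^12, C_2 ≅ Z^1.

The boundary map ∂_1: C_1 → C_0 sends each edge [p,q] (with p < q) to q − p.
The resulting 8×12 matrix has rank 7, and its Smith normal form has invariant factors (1,1,1,1,1,1,1).

∂_2: C_2 → C_1 acts by ∂[p,q,r] = [q,r] − [p,r] + [p,q]. For instance
  ∂[1,3,4] = [3,4] − [1,4] + [1,3].
This gives a 12×1 integer matrix of rank 1; reducing to Smith normal form yields diagonal entries (1).

Computing H_k = (kernel of ∂_k) / (image of ∂_{k+1}):

  H_1: rank ker ∂_1 − rank ∂_2 = (12 − 7) − 1 = 4, and the invariant factors of ∂_2 are all 1, so H_1 ≅ Z^4.

H_1 = Z^4.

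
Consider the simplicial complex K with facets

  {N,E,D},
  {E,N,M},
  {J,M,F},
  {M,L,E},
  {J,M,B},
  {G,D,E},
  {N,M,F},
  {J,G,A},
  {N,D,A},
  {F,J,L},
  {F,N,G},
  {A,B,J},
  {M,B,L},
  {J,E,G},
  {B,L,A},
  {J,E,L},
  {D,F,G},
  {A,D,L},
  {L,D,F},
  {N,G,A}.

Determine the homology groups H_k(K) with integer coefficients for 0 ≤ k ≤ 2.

H_0 = Z,  H_1 = Z ⊕ Z/2Z,  H_2 = 0.

We work with the vertex ordering A < B < D < E < F < G < J < L < M < N. The simplices of K, each written with vertices in increasing order, are:

  0-simplices (10): A, B, D, E, F, G, J, L, M, N
  1-simplices (30): AB, AD, AG, AJ, AL, AN, BJ, BL, BM, DE, DF, DG, DL, DN, EG, EJ, EL, EM, EN, FG, FJ, FL, FM, FN, GJ, GN, JL, JM, LM, MN
  2-simplices (20): ABJ, ABL, ADL, ADN, AGJ, AGN, BJM, BLM, DEG, DEN, DFG, DFL, EGJ, EJL, ELM, EMN, FGN, FJL, FJM, FMN

giving chain groups C_0 ≅ Z^10, C_1 ≅ Z^30, C_2 ≅ Z^20.

The boundary map ∂_1: C_1 → C_0 sends each edge [p,q] (with p < q) to q − p. For instance
  ∂AG = G − A.
As a 10×30 matrix over Z this has rank 9, with invariant factors (1,1,1,1,1,1,1,1,1).

Boundary ∂_2: C_2 → C_1 sends each 2-simplex [p,q,r] to [q,r] − [p,r] + [p,q]. For instance
  ∂ADL = DL − AL + AD,
  ∂FMN = MN − FN + FM.
This gives a 30×20 integer matrix of rank 20; reducing to Smith normal form yields diagonal entries (1,1,1,1,1,1,1,1,1,1,1,1,1,1,1,1,1,1,1,2).

Computing H_k = (kernel of ∂_k) / (image of ∂_{k+1}):

  H_0: rank C_0 − rank ∂_1 = 10 − 9 = 1, and the invariant factors of ∂_1 are all 1, so H_0 = Z.
  H_1: rank ker ∂_1 − rank ∂_2 = (30 − 9) − 20 = 1, and ∂_2 has invariant factor 2 > 1, so H_1 = Z ⊕ Z/2Z.
  H_2: rank ker ∂_2 − rank ∂_3 = (20 − 20) − 0 = 0, and there is no ∂_3, so H_2 = 0.

(K is a triangulation of the Klein bottle.)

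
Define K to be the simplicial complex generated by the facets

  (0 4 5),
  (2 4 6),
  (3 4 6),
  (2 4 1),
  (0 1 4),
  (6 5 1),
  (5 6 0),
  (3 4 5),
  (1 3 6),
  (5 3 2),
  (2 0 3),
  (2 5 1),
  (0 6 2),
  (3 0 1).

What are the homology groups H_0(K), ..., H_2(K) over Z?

H_0 ≅ Z,  H_1 ≅ Z^2,  H_2 ≅ Z.

Take the total order 0 < 1 < 2 < 3 < 4 < 5 < 6 on the vertex set. Then K (dimension 2) consists of the simplices:

  0-simplices (7): [0], [1], [2], [3], [4], [5], [6]
  1-simplices (21): [0,1], [0,2], [0,3], [0,4], [0,5], [0,6], [1,2], [1,3], [1,4], [1,5], [1,6], [2,3], [2,4], [2,5], [2,6], [3,4], [3,5], [3,6], [4,5], [4,6], [5,6]
  2-simplices (14): [0,1,3], [0,1,4], [0,2,3], [0,2,6], [0,4,5], [0,5,6], [1,2,4], [1,2,5], [1,3,6], [1,5,6], [2,3,5], [2,4,6], [3,4,5], [3,4,6]

Hence C_0 ≅ Z^7, C_1 ≅ Z^21, C_2 ≅ Z^14.

∂_1: C_1 → C_0 sends each edge [p,q] (with p < q) to q − p. For instance
  ∂[0,5] = [5] − [0].
As a 7×21 matrix over Z this has rank 6, with invariant factors (1,1,1,1,1,1).

∂_2: C_2 → C_1 maps a triangle to the signed sum of its edges. For instance
  ∂[3,4,5] = [4,5] − [3,5] + [3,4],
  ∂[0,5,6] = [5,6] − [0,6] + [0,5].
The resulting 21×14 matrix has rank 13, and its Smith normal form has invariant factors (1,1,1,1,1,1,1,1,1,1,1,1,1).

Computing H_k = (kernel of ∂_k) / (image of ∂_{k+1}):

  H_0: rank C_0 − rank ∂_1 = 7 − 6 = 1, and the invariant factors of ∂_1 are all 1, so H_0 = Z.
  H_1: rank ker ∂_1 − rank ∂_2 = (21 − 6) − 13 = 2, and the invariant factors of ∂_2 are all 1, so H_1 = Z^2.
  H_2: rank ker ∂_2 − rank ∂_3 = (14 − 13) − 0 = 1, and there is no ∂_3, so H_2 = Z.

As a check, the Euler characteristic is 7 − 21 + 14 = 0, which agrees with 1 − 2 + 1 = 0.
(K is a triangulation of the torus T^2.)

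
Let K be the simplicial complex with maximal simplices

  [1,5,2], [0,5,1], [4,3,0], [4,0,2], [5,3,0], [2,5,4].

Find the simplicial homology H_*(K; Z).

Fix the vertex order 0 < 1 < 2 < 3 < 4 < 5 and write every simplex with vertices in increasing order. Then dim K = 2 and the simplices of K are:

  0-simplices (6): [0], [1], [2], [3], [4], [5]
  1-simplices (12): [0,1], [0,2], [0,3], [0,4], [0,5], [1,2], [1,5], [2,4], [2,5], [3,4], [3,5], [4,5]
  2-simplices (6): [0,1,5], [0,2,4], [0,3,4], [0,3,5], [1,2,5], [2,4,5]

Hence C_0 ≅ Z^6, C_1 ≅ Z^12, C_2 ≅ Z^6.

The boundary map ∂_1: C_1 → C_0 is given by ∂[p,q] = [q] − [p]. For instance
  ∂[0,5] = [5] − [0].
The resulting 6×12 matrix has rank 5, and its Smith normal form has invariant factors (1,1,1,1,1).

Boundary ∂_2: C_2 → C_1 acts by ∂[p,q,r] = [q,r] − [p,r] + [p,q]. For instance
  ∂[0,1,5] = [1,5] − [0,5] + [0,1],
  ∂[2,4,5] = [4,5] − [2,5] + [2,4].
The 12×6 boundary matrix has rank 6 and Smith normal form diag(1,1,1,1,1,1).

Computing H_k = (kernel of ∂_k) / (image of ∂_{k+1}):

  H_0: rank C_0 − rank ∂_1 = 6 − 5 = 1, and the invariant factors of ∂_1 are all 1, so H_0 = Z.
  H_1: rank ker ∂_1 − rank ∂_2 = (12 − 5) − 6 = 1, and the invariant factors of ∂_2 are all 1, so H_1 = Z.
  H_2: rank ker ∂_2 − rank ∂_3 = (6 − 6) − 0 = 0, and there is no ∂_3, so H_2 = 0.

As a check, the Euler characteristic is 6 − 12 + 6 = 0, which agrees with 1 − 1 + 0 = 0.

H_0 = Z,  H_1 = Z,  H_2 = 0.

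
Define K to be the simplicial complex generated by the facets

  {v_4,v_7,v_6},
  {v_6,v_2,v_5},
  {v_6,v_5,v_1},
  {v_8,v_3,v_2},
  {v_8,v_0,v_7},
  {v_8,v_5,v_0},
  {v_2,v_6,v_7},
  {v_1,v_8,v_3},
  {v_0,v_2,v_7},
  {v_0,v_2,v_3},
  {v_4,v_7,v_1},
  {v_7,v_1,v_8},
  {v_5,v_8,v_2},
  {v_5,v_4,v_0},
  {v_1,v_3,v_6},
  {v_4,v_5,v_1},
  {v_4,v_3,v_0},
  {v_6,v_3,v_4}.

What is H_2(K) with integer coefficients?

H_2 ≅ 0.

Fix the vertex order v_0 < v_1 < v_2 < v_3 < v_4 < v_5 < v_6 < v_7 < v_8 and write every simplex with vertices in increasing order. Then dim K = 2 and the simplices of K are:

  0-simplices (9): [v_0], [v_1], [v_2], [v_3], [v_4], [v_5], [v_6], [v_7], [v_8]
  1-simplices (27): (27 of them)
  2-simplices (18): (18 of them)

giving chain groups C_0 ≅ Z^9, C_1 ≅ Z^27, C_2 ≅ Z^18.

Boundary ∂_1: C_1 → C_0 is given by ∂[p,q] = [q] − [p]. For instance
  ∂[v_0,v_8] = [v_8] − [v_0].
As a 9×27 matrix over Z this has rank 8, with invariant factors (1,1,1,1,1,1,1,1).

∂_2: C_2 → C_1 maps a triangle to the signed sum of its edges. For instance
  ∂[v_2,v_3,v_8] = [v_3,v_8] − [v_2,v_8] + [v_2,v_3],
  ∂[v_0,v_2,v_7] = [v_2,v_7] − [v_0,v_7] + [v_0,v_2].
The resulting 27×18 matrix has rank 18, and its Smith normal form has invariant factors (1,1,1,1,1,1,1,1,1,1,1,1,1,1,1,1,1,2).

Reading off H_k = ker ∂_k / im ∂_{k+1}:

  H_2: rank ker ∂_2 − rank ∂_3 = (18 − 18) − 0 = 0, and there is no ∂_3, so H_2 = 0.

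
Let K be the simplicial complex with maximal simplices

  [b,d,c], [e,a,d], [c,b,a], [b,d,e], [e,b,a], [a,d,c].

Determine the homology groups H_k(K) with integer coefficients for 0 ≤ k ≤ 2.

K has 5 vertices, 9 edges, 6 triangles.
rank ∂_0 = 0, rank ∂_1 = 4 ⇒ b_0 = 5 − 0 − 4 = 1; all invariant factors of ∂_1 are 1 so no torsion. So H_0 ≅ Z.
rank ∂_1 = 4, rank ∂_2 = 5 ⇒ b_1 = 9 − 4 − 5 = 0; all invariant factors of ∂_2 are 1 so no torsion. So H_1 ≅ 0.
rank ∂_2 = 5, rank ∂_3 = 0 ⇒ b_2 = 6 − 5 − 0 = 1. So H_2 ≅ Z.

H_0 ≅ Z,  H_1 = 0,  H_2 ≅ Z.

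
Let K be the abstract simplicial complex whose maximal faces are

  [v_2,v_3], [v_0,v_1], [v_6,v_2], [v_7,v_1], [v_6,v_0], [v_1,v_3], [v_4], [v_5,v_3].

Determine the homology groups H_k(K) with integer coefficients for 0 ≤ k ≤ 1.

K has 8 vertices, 7 edges.
rank ∂_0 = 0, rank ∂_1 = 6 ⇒ b_0 = 8 − 0 − 6 = 2; all invariant factors of ∂_1 are 1 so no torsion. So H_0 = Z^2.
rank ∂_1 = 6, rank ∂_2 = 0 ⇒ b_1 = 7 − 6 − 0 = 1. So H_1 = Z.

H_0 = Z^2,  H_1 = Z.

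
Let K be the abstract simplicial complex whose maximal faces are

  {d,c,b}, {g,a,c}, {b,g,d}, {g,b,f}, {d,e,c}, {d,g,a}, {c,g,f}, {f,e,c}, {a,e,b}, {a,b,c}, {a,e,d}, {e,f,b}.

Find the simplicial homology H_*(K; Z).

H_0 = Z,  H_1 = Z/2,  H_2 = 0.

Fix the vertex order a < b < c < d < e < f < g and write every simplex with vertices in increasing order. Then dim K = 2 and the simplices of K are:

  0-simplices (7): a, b, c, d, e, f, g
  1-simplices (18): ab, ac, ad, ae, ag, bc, bd, be, bf, bg, cd, ce, cf, cg, de, dg, ef, fg
  2-simplices (12): abc, abe, acg, ade, adg, bcd, bdg, bef, bfg, cde, cef, cfg

Hence C_0 ≅ Z^7, C_1 ≅ Z^18, C_2 ≅ Z^12.

Boundary ∂_1: C_1 → C_0 is given by ∂[p,q] = [q] − [p]. For instance
  ∂ab = b − a.
The 7×18 boundary matrix has rank 6 and Smith normal form diag(1,1,1,1,1,1).

∂_2: C_2 → C_1 maps a triangle to the signed sum of its edges. For instance
  ∂abc = bc − ac + ab,
  ∂bcd = cd − bd + bc.
The resulting 18×12 matrix has rank 12, and its Smith normal form has invariant factors (1,1,1,1,1,1,1,1,1,1,1,2).

Now H_k = ker ∂_k / im ∂_{k+1}, so:

  H_0: rank C_0 − rank ∂_1 = 7 − 6 = 1, and the invariant factors of ∂_1 are all 1, so H_0 ≅ Z.
  H_1: rank ker ∂_1 − rank ∂_2 = (18 − 6) − 12 = 0, and ∂_2 has invariant factor 2 > 1, so H_1 ≅ Z/2.
  H_2: rank ker ∂_2 − rank ∂_3 = (12 − 12) − 0 = 0, and there is no ∂_3, so H_2 ≅ 0.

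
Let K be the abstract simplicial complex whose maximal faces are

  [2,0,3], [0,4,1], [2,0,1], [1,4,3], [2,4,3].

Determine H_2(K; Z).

Order the vertices as 0 < 1 < 2 < 3 < 4. Listing each simplex with vertices in this order, K has dimension 2 with simplices:

  0-simplices (5): [0], [1], [2], [3], [4]
  1-simplices (10): [0,1], [0,2], [0,3], [0,4], [1,2], [1,3], [1,4], [2,3], [2,4], [3,4]
  2-simplices (5): [0,1,2], [0,1,4], [0,2,3], [1,3,4], [2,3,4]

so the chain groups are C_0 ≅ Z^5, C_1 ≅ Z^10, C_2 ≅ Z^5.

Boundary ∂_1: C_1 → C_0 is given by ∂[p,q] = [q] − [p]. For instance
  ∂[3,4] = [4] − [3].
The resulting 5×10 matrix has rank 4, and its Smith normal form has invariant factors (1,1,1,1).

The boundary map ∂_2: C_2 → C_1 maps a triangle to the signed sum of its edges. For instance
  ∂[1,3,4] = [3,4] − [1,4] + [1,3],
  ∂[2,3,4] = [3,4] − [2,4] + [2,3].
The resulting 10×5 matrix has rank 5, and its Smith normal form has invariant factors (1,1,1,1,1).

From H_k ≅ ker(∂_k) / im(∂_{k+1}) we obtain:

  H_2: rank ker ∂_2 − rank ∂_3 = (5 − 5) − 0 = 0, and there is no ∂_3, so H_2 = 0.

(K is a triangulation of the Möbius band.)

H_2 = 0.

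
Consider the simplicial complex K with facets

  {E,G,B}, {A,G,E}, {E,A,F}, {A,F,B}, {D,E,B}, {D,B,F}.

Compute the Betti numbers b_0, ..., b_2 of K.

b_0 = 1, b_1 = 1, b_2 = 0.

We work with the vertex ordering A < B < D < E < F < G. The simplices of K, each written with vertices in increasing order, are:

  0-simplices (6): A, B, D, E, F, G
  1-simplices (12): AB, AE, AF, AG, BD, BE, BF, BG, DE, DF, EF, EG
  2-simplices (6): ABF, AEF, AEG, BDE, BDF, BEG

so the chain groups are C_0 ≅ Z^6, C_1 ≅ Z^12, C_2 ≅ Z^6.

The boundary map ∂_1: C_1 → C_0 is given by ∂[p,q] = [q] − [p].
This gives a 6×12 integer matrix of rank 5; reducing to Smith normal form yields diagonal entries (1,1,1,1,1).

∂_2: C_2 → C_1 acts by ∂[p,q,r] = [q,r] − [p,r] + [p,q]. For instance
  ∂BEG = EG − BG + BE,
  ∂AEG = EG − AG + AE.
This gives a 12×6 integer matrix of rank 6; reducing to Smith normal form yields diagonal entries (1,1,1,1,1,1).

Reading off H_k = ker ∂_k / im ∂_{k+1}:

  H_0: rank C_0 − rank ∂_1 = 6 − 5 = 1, and the invariant factors of ∂_1 are all 1, so H_0 = Z.
  H_1: rank ker ∂_1 − rank ∂_2 = (12 − 5) − 6 = 1, and the invariant factors of ∂_2 are all 1, so H_1 = Z.
  H_2: rank ker ∂_2 − rank ∂_3 = (6 − 6) − 0 = 0, and there is no ∂_3, so H_2 = 0.

(K is a triangulation of the cylinder S^1 x I.)

Hence the Betti numbers are b_0 = 1, b_1 = 1, b_2 = 0.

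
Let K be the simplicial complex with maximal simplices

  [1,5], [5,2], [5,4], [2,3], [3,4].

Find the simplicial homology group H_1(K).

Fix the vertex order 1 < 2 < 3 < 4 < 5 and write every simplex with vertices in increasing order. Then dim K = 1 and the simplices of K are:

  0-simplices (5): [1], [2], [3], [4], [5]
  1-simplices (5): [1,5], [2,3], [2,5], [3,4], [4,5]

Hence C_0 ≅ Z^5, C_1 ≅ Z^5.

The boundary map ∂_1: C_1 → C_0 is given by ∂[p,q] = [q] − [p]. For instance
  ∂[2,3] = [3] − [2].
The resulting 5×5 matrix has rank 4, and its Smith normal form has invariant factors (1,1,1,1).

Computing H_k = (kernel of ∂_k) / (image of ∂_{k+1}):

  H_1: rank ker ∂_1 − rank ∂_2 = (5 − 4) − 0 = 1, and there is no ∂_2, so H_1 ≅ Z.

H_1 ≅ Z.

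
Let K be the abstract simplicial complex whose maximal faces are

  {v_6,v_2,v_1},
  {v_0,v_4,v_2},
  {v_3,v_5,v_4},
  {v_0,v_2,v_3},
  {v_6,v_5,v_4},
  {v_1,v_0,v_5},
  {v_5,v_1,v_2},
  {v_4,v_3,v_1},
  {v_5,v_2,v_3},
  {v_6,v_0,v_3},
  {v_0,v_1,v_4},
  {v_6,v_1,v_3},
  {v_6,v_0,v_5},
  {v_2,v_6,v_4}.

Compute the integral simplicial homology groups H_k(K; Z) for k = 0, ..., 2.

Fix the vertex order v_0 < v_1 < v_2 < v_3 < v_4 < v_5 < v_6 and write every simplex with vertices in increasing order. Then dim K = 2 and the simplices of K are:

  0-simplices (7): [v_0], [v_1], [v_2], [v_3], [v_4], [v_5], [v_6]
  1-simplices (21): (21 of them)
  2-simplices (14): (14 of them)

Hence C_0 ≅ Z^7, C_1 ≅ Z^21, C_2 ≅ Z^14.

The boundary map ∂_1: C_1 → C_0 is given by ∂[p,q] = [q] − [p]. For instance
  ∂[v_2,v_4] = [v_4] − [v_2].
The resulting 7×21 matrix has rank 6, and its Smith normal form has invariant factors (1,1,1,1,1,1).

Boundary ∂_2: C_2 → C_1 maps a triangle to the signed sum of its edges. For instance
  ∂[v_0,v_1,v_5] = [v_1,v_5] − [v_0,v_5] + [v_0,v_1],
  ∂[v_0,v_1,v_4] = [v_1,v_4] − [v_0,v_4] + [v_0,v_1].
The 21×14 boundary matrix has rank 13 and Smith normal form diag(1,1,1,1,1,1,1,1,1,1,1,1,1).

Computing H_k = (kernel of ∂_k) / (image of ∂_{k+1}):

  H_0: rank C_0 − rank ∂_1 = 7 − 6 = 1, and the invariant factors of ∂_1 are all 1, so H_0 = Z.
  H_1: rank ker ∂_1 − rank ∂_2 = (21 − 6) − 13 = 2, and the invariant factors of ∂_2 are all 1, so H_1 = Z^2.
  H_2: rank ker ∂_2 − rank ∂_3 = (14 − 13) − 0 = 1, and there is no ∂_3, so H_2 = Z.

H_0 ≅ Z,  H_1 ≅ Z^2,  H_2 ≅ Z.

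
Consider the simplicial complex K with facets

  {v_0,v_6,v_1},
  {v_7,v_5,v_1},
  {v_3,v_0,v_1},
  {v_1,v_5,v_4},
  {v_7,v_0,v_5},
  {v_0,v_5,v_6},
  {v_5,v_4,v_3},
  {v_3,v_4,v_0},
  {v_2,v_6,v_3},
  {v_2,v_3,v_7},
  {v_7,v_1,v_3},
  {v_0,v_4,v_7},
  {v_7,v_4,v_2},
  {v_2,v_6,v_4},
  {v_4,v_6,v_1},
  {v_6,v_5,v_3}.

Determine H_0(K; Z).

Fix the vertex order v_0 < v_1 < v_2 < v_3 < v_4 < v_5 < v_6 < v_7 and write every simplex with vertices in increasing order. Then dim K = 2 and the simplices of K are:

  0-simplices (8): [v_0], [v_1], [v_2], [v_3], [v_4], [v_5], [v_6], [v_7]
  1-simplices (24): (24 of them)
  2-simplices (16): (16 of them)

so the chain groups are C_0 ≅ Z^8, C_1 ≅ Z^24, C_2 ≅ Z^16.

∂_1: C_1 → C_0 sends each edge [p,q] (with p < q) to q − p.
As a 8×24 matrix over Z this has rank 7, with invariant factors (1,1,1,1,1,1,1).

Boundary ∂_2: C_2 → C_1 maps a triangle to the signed sum of its edges. For instance
  ∂[v_0,v_5,v_6] = [v_5,v_6] − [v_0,v_6] + [v_0,v_5],
  ∂[v_1,v_3,v_7] = [v_3,v_7] − [v_1,v_7] + [v_1,v_3].
As a 24×16 matrix over Z this has rank 15, with invariant factors (1,1,1,1,1,1,1,1,1,1,1,1,1,1,1).

From H_k ≅ ker(∂_k) / im(∂_{k+1}) we obtain:

  H_0: rank C_0 − rank ∂_1 = 8 − 7 = 1, and the invariant factors of ∂_1 are all 1, so H_0 ≅ Z.

H_0 ≅ Z.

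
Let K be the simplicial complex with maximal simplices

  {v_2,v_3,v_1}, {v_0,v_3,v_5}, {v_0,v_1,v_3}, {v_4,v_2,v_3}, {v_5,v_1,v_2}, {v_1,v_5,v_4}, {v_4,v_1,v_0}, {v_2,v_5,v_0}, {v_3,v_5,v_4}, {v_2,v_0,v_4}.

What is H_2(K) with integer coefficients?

H_2 = 0.

K has 6 vertices, 15 edges, 10 triangles.
rank ∂_2 = 10, rank ∂_3 = 0 ⇒ b_2 = 10 − 10 − 0 = 0. So H_2 = 0.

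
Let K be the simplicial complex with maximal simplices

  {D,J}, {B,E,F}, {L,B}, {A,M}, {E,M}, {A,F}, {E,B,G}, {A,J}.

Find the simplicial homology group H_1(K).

H_1 ≅ Z.

K has 9 vertices, 11 edges, 2 triangles.
rank ∂_1 = 8, rank ∂_2 = 2 ⇒ b_1 = 11 − 8 − 2 = 1; all invariant factors of ∂_2 are 1 so no torsion. So H_1 ≅ Z.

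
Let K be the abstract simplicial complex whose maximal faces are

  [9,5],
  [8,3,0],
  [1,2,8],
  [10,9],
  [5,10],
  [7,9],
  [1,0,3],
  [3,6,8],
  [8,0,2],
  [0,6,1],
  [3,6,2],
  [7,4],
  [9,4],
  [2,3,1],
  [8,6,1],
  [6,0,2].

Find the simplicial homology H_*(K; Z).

Take the total order 0 < 1 < 2 < 3 < 4 < 5 < 6 < 7 < 8 < 9 < 10 on the vertex set. Then K (dimension 2) consists of the simplices:

  0-simplices (11): [0], [1], [2], [3], [4], [5], [6], [7], [8], [9], [10]
  1-simplices (21): [0,1], [0,2], [0,3], [0,6], [0,8], [1,2], [1,3], [1,6], [1,8], [2,3], [2,6], [2,8], [3,6], [3,8], [4,7], [4,9], [5,9], [5,10], [6,8], [7,9], [9,10]
  2-simplices (10): [0,1,3], [0,1,6], [0,2,6], [0,2,8], [0,3,8], [1,2,3], [1,2,8], [1,6,8], [2,3,6], [3,6,8]

Hence C_0 ≅ Z^11, C_1 ≅ Z^21, C_2 ≅ Z^10.

Boundary ∂_1: C_1 → C_0 is given by ∂[p,q] = [q] − [p]. For instance
  ∂[2,8] = [8] − [2].
This gives a 11×21 integer matrix of rank 9; reducing to Smith normal form yields diagonal entries (1,1,1,1,1,1,1,1,1).

∂_2: C_2 → C_1 sends each 2-simplex [p,q,r] to [q,r] − [p,r] + [p,q]. For instance
  ∂[2,3,6] = [3,6] − [2,6] + [2,3],
  ∂[0,3,8] = [3,8] − [0,8] + [0,3].
The 21×10 boundary matrix has rank 10 and Smith normal form diag(1,1,1,1,1,1,1,1,1,2).

Now H_k = ker ∂_k / im ∂_{k+1}, so:

  H_0: rank C_0 − rank ∂_1 = 11 − 9 = 2, and the invariant factors of ∂_1 are all 1, so H_0 = Z^2.
  H_1: rank ker ∂_1 − rank ∂_2 = (21 − 9) − 10 = 2, and ∂_2 has invariant factor 2 > 1, so H_1 = Z^2 ⊕ Z/2Z.
  H_2: rank ker ∂_2 − rank ∂_3 = (10 − 10) − 0 = 0, and there is no ∂_3, so H_2 = 0.

As a check, the Euler characteristic is 11 − 21 + 10 = 0, which agrees with 2 − 2 + 0 = 0.
(K is a triangulation of the disjoint union of the real projective plane RP^2 and a wedge of 2 circles.)

H_0 ≅ Z^2,  H_1 ≅ Z^2 ⊕ Z/2Z,  H_2 = 0.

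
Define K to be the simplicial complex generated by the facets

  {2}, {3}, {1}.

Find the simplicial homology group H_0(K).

H_0 = Z^3.

K has 3 vertices.
rank ∂_0 = 0, rank ∂_1 = 0 ⇒ b_0 = 3 − 0 − 0 = 3. So H_0 ≅ Z^3.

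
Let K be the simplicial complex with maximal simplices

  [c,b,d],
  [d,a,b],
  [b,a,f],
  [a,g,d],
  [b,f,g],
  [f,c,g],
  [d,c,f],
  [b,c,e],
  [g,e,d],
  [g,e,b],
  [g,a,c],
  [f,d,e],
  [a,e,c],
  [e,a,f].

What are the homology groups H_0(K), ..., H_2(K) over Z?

H_0 ≅ Z,  H_1 ≅ Z^2,  H_2 ≅ Z.

Fix the vertex order a < b < c < d < e < f < g and write every simplex with vertices in increasing order. Then dim K = 2 and the simplices of K are:

  0-simplices (7): a, b, c, d, e, f, g
  1-simplices (21): ab, ac, ad, ae, af, ag, bc, bd, be, bf, bg, cd, ce, cf, cg, de, df, dg, ef, eg, fg
  2-simplices (14): abd, abf, ace, acg, adg, aef, bcd, bce, beg, bfg, cdf, cfg, def, deg

giving chain groups C_0 ≅ Z^7, C_1 ≅ Z^21, C_2 ≅ Z^14.

The boundary map ∂_1: C_1 → C_0 sends each edge [p,q] (with p < q) to q − p.
The 7×21 boundary matrix has rank 6 and Smith normal form diag(1,1,1,1,1,1).

The boundary map ∂_2: C_2 → C_1 sends each 2-simplex [p,q,r] to [q,r] − [p,r] + [p,q]. For instance
  ∂deg = eg − dg + de,
  ∂ace = ce − ae + ac.
The resulting 21×14 matrix has rank 13, and its Smith normal form has invariant factors (1,1,1,1,1,1,1,1,1,1,1,1,1).

From H_k ≅ ker(∂_k) / im(∂_{k+1}) we obtain:

  H_0: rank C_0 − rank ∂_1 = 7 − 6 = 1, and the invariant factors of ∂_1 are all 1, so H_0 ≅ Z.
  H_1: rank ker ∂_1 − rank ∂_2 = (21 − 6) − 13 = 2, and the invariant factors of ∂_2 are all 1, so H_1 ≅ Z^2.
  H_2: rank ker ∂_2 − rank ∂_3 = (14 − 13) − 0 = 1, and there is no ∂_3, so H_2 ≅ Z.

(K is a triangulation of the torus T^2.)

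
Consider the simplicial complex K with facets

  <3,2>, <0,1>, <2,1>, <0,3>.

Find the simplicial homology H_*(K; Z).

Order the vertices as 0 < 1 < 2 < 3. Listing each simplex with vertices in this order, K has dimension 1 with simplices:

  0-simplices (4): [0], [1], [2], [3]
  1-simplices (4): [0,1], [0,3], [1,2], [2,3]

giving chain groups C_0 ≅ Z^4, C_1 ≅ Z^4.

Boundary ∂_1: C_1 → C_0 is given by ∂[p,q] = [q] − [p]. For instance
  ∂[0,3] = [3] − [0].
The 4×4 boundary matrix has rank 3 and Smith normal form diag(1,1,1).

Now H_k = ker ∂_k / im ∂_{k+1}, so:

  H_0: rank C_0 − rank ∂_1 = 4 − 3 = 1, and the invariant factors of ∂_1 are all 1, so H_0 ≅ Z.
  H_1: rank ker ∂_1 − rank ∂_2 = (4 − 3) − 0 = 1, and there is no ∂_2, so H_1 ≅ Z.

As a check, the Euler characteristic is 4 − 4 = 0, which agrees with 1 − 1 = 0.

H_0 ≅ Z,  H_1 ≅ Z.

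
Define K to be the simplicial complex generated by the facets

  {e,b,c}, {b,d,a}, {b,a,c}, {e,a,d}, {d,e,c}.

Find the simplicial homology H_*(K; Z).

H_0 = Z,  H_1 = Z,  H_2 = 0.

We work with the vertex ordering a < b < c < d < e. The simplices of K, each written with vertices in increasing order, are:

  0-simplices (5): a, b, c, d, e
  1-simplices (10): ab, ac, ad, ae, bc, bd, be, cd, ce, de
  2-simplices (5): abc, abd, ade, bce, cde

so the chain groups are C_0 ≅ Z^5, C_1 ≅ Z^10, C_2 ≅ Z^5.

The boundary map ∂_1: C_1 → C_0 maps an edge to its endpoints' difference, ∂[p,q] = q − p. For instance
  ∂cd = d − c.
This gives a 5×10 integer matrix of rank 4; reducing to Smith normal form yields diagonal entries (1,1,1,1).

Boundary ∂_2: C_2 → C_1 maps a triangle to the signed sum of its edges. For instance
  ∂abd = bd − ad + ab,
  ∂abc = bc − ac + ab.
This gives a 10×5 integer matrix of rank 5; reducing to Smith normal form yields diagonal entries (1,1,1,1,1).

Computing H_k = (kernel of ∂_k) / (image of ∂_{k+1}):

  H_0: rank C_0 − rank ∂_1 = 5 − 4 = 1, and the invariant factors of ∂_1 are all 1, so H_0 = Z.
  H_1: rank ker ∂_1 − rank ∂_2 = (10 − 4) − 5 = 1, and the invariant factors of ∂_2 are all 1, so H_1 = Z.
  H_2: rank ker ∂_2 − rank ∂_3 = (5 − 5) − 0 = 0, and there is no ∂_3, so H_2 = 0.

(K is a triangulation of the Möbius band.)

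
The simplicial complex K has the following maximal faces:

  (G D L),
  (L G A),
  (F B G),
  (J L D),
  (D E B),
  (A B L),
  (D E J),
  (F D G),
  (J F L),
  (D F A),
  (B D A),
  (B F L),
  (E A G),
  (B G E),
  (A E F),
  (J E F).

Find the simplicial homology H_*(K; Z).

H_0 = Z,  H_1 = Z^2,  H_2 = Z.

Order the vertices as A < B < D < E < F < G < J < L. Listing each simplex with vertices in this order, K has dimension 2 with simplices:

  0-simplices (8): A, B, D, E, F, G, J, L
  1-simplices (24): AB, AD, AE, AF, AG, AL, BD, BE, BF, BG, BL, DE, DF, DG, DJ, DL, EF, EG, EJ, FG, FJ, FL, GL, JL
  2-simplices (16): ABD, ABL, ADF, AEF, AEG, AGL, BDE, BEG, BFG, BFL, DEJ, DFG, DGL, DJL, EFJ, FJL

so the chain groups are C_0 ≅ Z^8, C_1 ≅ Z^24, C_2 ≅ Z^16.

Boundary ∂_1: C_1 → C_0 maps an edge to its endpoints' difference, ∂[p,q] = q − p. For instance
  ∂BF = F − B.
This gives a 8×24 integer matrix of rank 7; reducing to Smith normal form yields diagonal entries (1,1,1,1,1,1,1).

∂_2: C_2 → C_1 sends each 2-simplex [p,q,r] to [q,r] − [p,r] + [p,q]. For instance
  ∂BDE = DE − BE + BD,
  ∂DFG = FG − DG + DF.
The resulting 24×16 matrix has rank 15, and its Smith normal form has invariant factors (1,1,1,1,1,1,1,1,1,1,1,1,1,1,1).

From H_k ≅ ker(∂_k) / im(∂_{k+1}) we obtain:

  H_0: rank C_0 − rank ∂_1 = 8 − 7 = 1, and the invariant factors of ∂_1 are all 1, so H_0 = Z.
  H_1: rank ker ∂_1 − rank ∂_2 = (24 − 7) − 15 = 2, and the invariant factors of ∂_2 are all 1, so H_1 = Z^2.
  H_2: rank ker ∂_2 − rank ∂_3 = (16 − 15) − 0 = 1, and there is no ∂_3, so H_2 = Z.

(K is a triangulation of the torus T^2.)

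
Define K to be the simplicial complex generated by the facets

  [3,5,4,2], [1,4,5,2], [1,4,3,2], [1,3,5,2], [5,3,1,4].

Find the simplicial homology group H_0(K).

We work with the vertex ordering 1 < 2 < 3 < 4 < 5. The simplices of K, each written with vertices in increasing order, are:

  0-simplices (5): [1], [2], [3], [4], [5]
  1-simplices (10): [1,2], [1,3], [1,4], [1,5], [2,3], [2,4], [2,5], [3,4], [3,5], [4,5]
  2-simplices (10): [1,2,3], [1,2,4], [1,2,5], [1,3,4], [1,3,5], [1,4,5], [2,3,4], [2,3,5], [2,4,5], [3,4,5]
  3-simplices (5): [1,2,3,4], [1,2,3,5], [1,2,4,5], [1,3,4,5], [2,3,4,5]

so the chain groups are C_0 ≅ Z^5, C_1 ≅ Z^10, C_2 ≅ Z^10, C_3 ≅ Z^5.

The boundary map ∂_1: C_1 → C_0 sends each edge [p,q] (with p < q) to q − p. For instance
  ∂[2,3] = [3] − [2].
This gives a 5×10 integer matrix of rank 4; reducing to Smith normal form yields diagonal entries (1,1,1,1).

The boundary map ∂_2: C_2 → C_1 acts by ∂[p,q,r] = [q,r] − [p,r] + [p,q]. For instance
  ∂[1,2,5] = [2,5] − [1,5] + [1,2],
  ∂[2,3,4] = [3,4] − [2,4] + [2,3].
The 10×10 boundary matrix has rank 6 and Smith normal form diag(1,1,1,1,1,1).

∂_3: C_3 → C_2 sends each 3-simplex σ to the alternating sum Σ_i (−1)^i (σ with its i-th vertex removed). For instance
  ∂[1,2,3,4] = [2,3,4] − [1,3,4] + [1,2,4] − [1,2,3],
  ∂[2,3,4,5] = [3,4,5] − [2,4,5] + [2,3,5] − [2,3,4].
The 10×5 boundary matrix has rank 4 and Smith normal form diag(1,1,1,1).

Now H_k = ker ∂_k / im ∂_{k+1}, so:

  H_0: rank C_0 − rank ∂_1 = 5 − 4 = 1, and the invariant factors of ∂_1 are all 1, so H_0 = Z.

(K is a triangulation of the 3-sphere S^3.)

H_0 ≅ Z.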